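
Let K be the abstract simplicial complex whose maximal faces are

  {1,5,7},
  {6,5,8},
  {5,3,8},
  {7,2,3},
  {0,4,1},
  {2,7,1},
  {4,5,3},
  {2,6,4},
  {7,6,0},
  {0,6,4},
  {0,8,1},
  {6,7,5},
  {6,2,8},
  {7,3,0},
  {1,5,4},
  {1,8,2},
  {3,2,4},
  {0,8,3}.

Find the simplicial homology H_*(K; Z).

H_0 ≅ Z,  H_1 ≅ Z^2,  H_2 ≅ Z.

We work with the vertex ordering 0 < 1 < 2 < 3 < 4 < 5 < 6 < 7 < 8. The simplices of K, each written with vertices in increasing order, are:

  0-simplices (9): [0], [1], [2], [3], [4], [5], [6], [7], [8]
  1-simplices (27): (27 of them)
  2-simplices (18): [0,1,4], [0,1,8], [0,3,7], [0,3,8], [0,4,6], [0,6,7], [1,2,7], [1,2,8], [1,4,5], [1,5,7], [2,3,4], [2,3,7], [2,4,6], [2,6,8], [3,4,5], [3,5,8], [5,6,7], [5,6,8]

Hence C_0 ≅ Z^9, C_1 ≅ Z^27, C_2 ≅ Z^18.

The boundary map ∂_1: C_1 → C_0 is given by ∂[p,q] = [q] − [p]. For instance
  ∂[0,1] = [1] − [0].
The 9×27 boundary matrix has rank 8 and Smith normal form diag(1,1,1,1,1,1,1,1).

The boundary map ∂_2: C_2 → C_1 acts by ∂[p,q,r] = [q,r] − [p,r] + [p,q]. For instance
  ∂[0,3,8] = [3,8] − [0,8] + [0,3],
  ∂[5,6,8] = [6,8] − [5,8] + [5,6].
The resulting 27×18 matrix has rank 17, and its Smith normal form has invariant factors (1,1,1,1,1,1,1,1,1,1,1,1,1,1,1,1,1).

Computing H_k = (kernel of ∂_k) / (image of ∂_{k+1}):

  H_0: rank C_0 − rank ∂_1 = 9 − 8 = 1, and the invariant factors of ∂_1 are all 1, so H_0 ≅ Z.
  H_1: rank ker ∂_1 − rank ∂_2 = (27 − 8) − 17 = 2, and the invariant factors of ∂_2 are all 1, so H_1 ≅ Z^2.
  H_2: rank ker ∂_2 − rank ∂_3 = (18 − 17) − 0 = 1, and there is no ∂_3, so H_2 ≅ Z.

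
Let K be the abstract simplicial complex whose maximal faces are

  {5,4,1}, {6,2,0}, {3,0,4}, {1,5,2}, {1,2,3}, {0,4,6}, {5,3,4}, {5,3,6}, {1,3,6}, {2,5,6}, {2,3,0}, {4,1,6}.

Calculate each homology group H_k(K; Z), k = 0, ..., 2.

Take the total order 0 < 1 < 2 < 3 < 4 < 5 < 6 on the vertex set. Then K (dimension 2) consists of the simplices:

  0-simplices (7): [0], [1], [2], [3], [4], [5], [6]
  1-simplices (18): [0,2], [0,3], [0,4], [0,6], [1,2], [1,3], [1,4], [1,5], [1,6], [2,3], [2,5], [2,6], [3,4], [3,5], [3,6], [4,5], [4,6], [5,6]
  2-simplices (12): [0,2,3], [0,2,6], [0,3,4], [0,4,6], [1,2,3], [1,2,5], [1,3,6], [1,4,5], [1,4,6], [2,5,6], [3,4,5], [3,5,6]

Hence C_0 ≅ Z^7, C_1 ≅ Z^18, C_2 ≅ Z^12.

Boundary ∂_1: C_1 → C_0 sends each edge [p,q] (with p < q) to q − p.
The 7×18 boundary matrix has rank 6 and Smith normal form diag(1,1,1,1,1,1).

Boundary ∂_2: C_2 → C_1 maps a triangle to the signed sum of its edges. For instance
  ∂[1,4,6] = [4,6] − [1,6] + [1,4],
  ∂[0,2,6] = [2,6] − [0,6] + [0,2].
The resulting 18×12 matrix has rank 12, and its Smith normal form has invariant factors (1,1,1,1,1,1,1,1,1,1,1,2).

Computing H_k = (kernel of ∂_k) / (image of ∂_{k+1}):

  H_0: rank C_0 − rank ∂_1 = 7 − 6 = 1, and the invariant factors of ∂_1 are all 1, so H_0 ≅ Z.
  H_1: rank ker ∂_1 − rank ∂_2 = (18 − 6) − 12 = 0, and ∂_2 has invariant factor 2 > 1, so H_1 ≅ Z_2.
  H_2: rank ker ∂_2 − rank ∂_3 = (12 − 12) − 0 = 0, and there is no ∂_3, so H_2 ≅ 0.

H_0 ≅ Z,  H_1 ≅ Z_2,  H_2 = 0.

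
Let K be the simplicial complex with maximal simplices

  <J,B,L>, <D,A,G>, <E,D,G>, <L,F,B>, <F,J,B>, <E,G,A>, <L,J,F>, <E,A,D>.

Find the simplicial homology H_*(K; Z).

Order the vertices as A < B < D < E < F < G < J < L. Listing each simplex with vertices in this order, K has dimension 2 with simplices:

  0-simplices (8): A, B, D, E, F, G, J, L
  1-simplices (12): AD, AE, AG, BF, BJ, BL, DE, DG, EG, FJ, FL, JL
  2-simplices (8): ADE, ADG, AEG, BFJ, BFL, BJL, DEG, FJL

Hence C_0 ≅ Z^8, C_1 ≅ Z^12, C_2 ≅ Z^8.

The boundary map ∂_1: C_1 → C_0 maps an edge to its endpoints' difference, ∂[p,q] = q − p. For instance
  ∂FL = L − F.
As a 8×12 matrix over Z this has rank 6, with invariant factors (1,1,1,1,1,1).

The boundary map ∂_2: C_2 → C_1 maps a triangle to the signed sum of its edges. For instance
  ∂BFL = FL − BL + BF,
  ∂ADG = DG − AG + AD.
The 12×8 boundary matrix has rank 6 and Smith normal form diag(1,1,1,1,1,1).

Reading off H_k = ker ∂_k / im ∂_{k+1}:

  H_0: rank C_0 − rank ∂_1 = 8 − 6 = 2, and the invariant factors of ∂_1 are all 1, so H_0 = Z^2.
  H_1: rank ker ∂_1 − rank ∂_2 = (12 − 6) − 6 = 0, and the invariant factors of ∂_2 are all 1, so H_1 = 0.
  H_2: rank ker ∂_2 − rank ∂_3 = (8 − 6) − 0 = 2, and there is no ∂_3, so H_2 = Z^2.

(K is a triangulation of the disjoint union of the 2-sphere S^2 and the 2-sphere S^2.)

H_0 = Z^2,  H_1 = 0,  H_2 = Z^2.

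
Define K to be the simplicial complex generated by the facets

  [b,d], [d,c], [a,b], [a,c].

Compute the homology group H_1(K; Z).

H_1 = Z.

Order the vertices as a < b < c < d. Listing each simplex with vertices in this order, K has dimension 1 with simplices:

  0-simplices (4): a, b, c, d
  1-simplices (4): ab, ac, bd, cd

giving chain groups C_0 ≅ Z^4, C_1 ≅ Z^4.

Boundary ∂_1: C_1 → C_0 sends each edge [p,q] (with p < q) to q − p. For instance
  ∂bd = d − b.
The resulting 4×4 matrix has rank 3, and its Smith normal form has invariant factors (1,1,1).

Now H_k = ker ∂_k / im ∂_{k+1}, so:

  H_1: rank ker ∂_1 − rank ∂_2 = (4 − 3) − 0 = 1, and there is no ∂_2, so H_1 ≅ Z.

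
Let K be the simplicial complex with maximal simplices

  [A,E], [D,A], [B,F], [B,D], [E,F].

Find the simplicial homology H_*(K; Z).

H_0 ≅ Z,  H_1 ≅ Z.

Order the vertices as A < B < D < E < F. Listing each simplex with vertices in this order, K has dimension 1 with simplices:

  0-simplices (5): A, B, D, E, F
  1-simplices (5): AD, AE, BD, BF, EF

so the chain groups are C_0 ≅ Z^5, C_1 ≅ Z^5.

Boundary ∂_1: C_1 → C_0 is given by ∂[p,q] = [q] − [p]. For instance
  ∂BD = D − B.
As a 5×5 matrix over Z this has rank 4, with invariant factors (1,1,1,1).

Now H_k = ker ∂_k / im ∂_{k+1}, so:

  H_0: rank C_0 − rank ∂_1 = 5 − 4 = 1, and the invariant factors of ∂_1 are all 1, so H_0 ≅ Z.
  H_1: rank ker ∂_1 − rank ∂_2 = (5 − 4) − 0 = 1, and there is no ∂_2, so H_1 ≅ Z.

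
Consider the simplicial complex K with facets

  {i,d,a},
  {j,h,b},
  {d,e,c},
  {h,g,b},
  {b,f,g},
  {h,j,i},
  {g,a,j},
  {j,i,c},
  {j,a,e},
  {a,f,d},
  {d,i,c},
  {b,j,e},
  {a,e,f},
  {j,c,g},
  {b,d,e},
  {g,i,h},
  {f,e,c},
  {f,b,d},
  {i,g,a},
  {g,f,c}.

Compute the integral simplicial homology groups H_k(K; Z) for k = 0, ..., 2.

H_0 ≅ Z,  H_1 ≅ Z ⊕ Z_2,  H_2 = 0.

Fix the vertex order a < b < c < d < e < f < g < h < i < j and write every simplex with vertices in increasing order. Then dim K = 2 and the simplices of K are:

  0-simplices (10): a, b, c, d, e, f, g, h, i, j
  1-simplices (30): ad, ae, af, ag, ai, aj, bd, be, bf, bg, bh, bj, cd, ce, cf, cg, ci, cj, de, df, di, ef, ej, fg, gh, gi, gj, hi, hj, ij
  2-simplices (20): adf, adi, aef, aej, agi, agj, bde, bdf, bej, bfg, bgh, bhj, cde, cdi, cef, cfg, cgj, cij, ghi, hij

Hence C_0 ≅ Z^10, C_1 ≅ Z^30, C_2 ≅ Z^20.

∂_1: C_1 → C_0 sends each edge [p,q] (with p < q) to q − p. For instance
  ∂ef = f − e.
The 10×30 boundary matrix has rank 9 and Smith normal form diag(1,1,1,1,1,1,1,1,1).

The boundary map ∂_2: C_2 → C_1 maps a triangle to the signed sum of its edges. For instance
  ∂bgh = gh − bh + bg,
  ∂adi = di − ai + ad.
The 30×20 boundary matrix has rank 20 and Smith normal form diag(1,1,1,1,1,1,1,1,1,1,1,1,1,1,1,1,1,1,1,2).

Computing H_k = (kernel of ∂_k) / (image of ∂_{k+1}):

  H_0: rank C_0 − rank ∂_1 = 10 − 9 = 1, and the invariant factors of ∂_1 are all 1, so H_0 ≅ Z.
  H_1: rank ker ∂_1 − rank ∂_2 = (30 − 9) − 20 = 1, and ∂_2 has invariant factor 2 > 1, so H_1 ≅ Z ⊕ Z_2.
  H_2: rank ker ∂_2 − rank ∂_3 = (20 − 20) − 0 = 0, and there is no ∂_3, so H_2 ≅ 0.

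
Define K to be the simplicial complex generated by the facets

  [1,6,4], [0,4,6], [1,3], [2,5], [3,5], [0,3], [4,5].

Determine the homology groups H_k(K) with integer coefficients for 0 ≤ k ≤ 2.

H_0 = Z,  H_1 = Z^2,  H_2 = 0.

Fix the vertex order 0 < 1 < 2 < 3 < 4 < 5 < 6 and write every simplex with vertices in increasing order. Then dim K = 2 and the simplices of K are:

  0-simplices (7): [0], [1], [2], [3], [4], [5], [6]
  1-simplices (10): [0,3], [0,4], [0,6], [1,3], [1,4], [1,6], [2,5], [3,5], [4,5], [4,6]
  2-simplices (2): [0,4,6], [1,4,6]

Hence C_0 ≅ Z^7, C_1 ≅ Z^10, C_2 ≅ Z^2.

∂_1: C_1 → C_0 maps an edge to its endpoints' difference, ∂[p,q] = q − p. For instance
  ∂[4,5] = [5] − [4].
The resulting 7×10 matrix has rank 6, and its Smith normal form has invariant factors (1,1,1,1,1,1).

The boundary map ∂_2: C_2 → C_1 acts by ∂[p,q,r] = [q,r] − [p,r] + [p,q]. For instance
  ∂[0,4,6] = [4,6] − [0,6] + [0,4],
  ∂[1,4,6] = [4,6] − [1,6] + [1,4].
The 10×2 boundary matrix has rank 2 and Smith normal form diag(1,1).

Computing H_k = (kernel of ∂_k) / (image of ∂_{k+1}):

  H_0: rank C_0 − rank ∂_1 = 7 − 6 = 1, and the invariant factors of ∂_1 are all 1, so H_0 ≅ Z.
  H_1: rank ker ∂_1 − rank ∂_2 = (10 − 6) − 2 = 2, and the invariant factors of ∂_2 are all 1, so H_1 ≅ Z^2.
  H_2: rank ker ∂_2 − rank ∂_3 = (2 − 2) − 0 = 0, and there is no ∂_3, so H_2 ≅ 0.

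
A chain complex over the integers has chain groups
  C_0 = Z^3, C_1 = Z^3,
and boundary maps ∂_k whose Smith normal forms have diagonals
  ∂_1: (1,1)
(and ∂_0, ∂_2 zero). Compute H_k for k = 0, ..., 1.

H_0 ≅ Z,  H_1 ≅ Z.

H_0: b_0 = 3 − 0 − 2 = 1; torsion from ∂_1 factors > 1: none. So H_0 ≅ Z.
H_1: b_1 = 3 − 2 − 0 = 1; torsion from ∂_2 factors > 1: none. So H_1 ≅ Z.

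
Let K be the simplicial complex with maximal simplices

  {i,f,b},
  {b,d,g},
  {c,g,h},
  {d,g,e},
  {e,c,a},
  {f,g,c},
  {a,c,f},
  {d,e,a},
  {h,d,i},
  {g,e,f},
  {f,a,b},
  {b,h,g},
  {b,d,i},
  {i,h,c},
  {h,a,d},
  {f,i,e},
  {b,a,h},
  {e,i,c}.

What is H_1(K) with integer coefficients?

Take the total order a < b < c < d < e < f < g < h < i on the vertex set. Then K (dimension 2) consists of the simplices:

  0-simplices (9): a, b, c, d, e, f, g, h, i
  1-simplices (27): ab, ac, ad, ae, af, ah, bd, bf, bg, bh, bi, ce, cf, cg, ch, ci, de, dg, dh, di, ef, eg, ei, fg, fi, gh, hi
  2-simplices (18): abf, abh, ace, acf, ade, adh, bdg, bdi, bfi, bgh, cei, cfg, cgh, chi, deg, dhi, efg, efi

Hence C_0 ≅ Z^9, C_1 ≅ Z^27, C_2 ≅ Z^18.

Boundary ∂_1: C_1 → C_0 sends each edge [p,q] (with p < q) to q − p.
The resulting 9×27 matrix has rank 8, and its Smith normal form has invariant factors (1,1,1,1,1,1,1,1).

Boundary ∂_2: C_2 → C_1 sends each 2-simplex [p,q,r] to [q,r] − [p,r] + [p,q]. For instance
  ∂chi = hi − ci + ch,
  ∂deg = eg − dg + de.
The 27×18 boundary matrix has rank 18 and Smith normal form diag(1,1,1,1,1,1,1,1,1,1,1,1,1,1,1,1,1,2).

Computing H_k = (kernel of ∂_k) / (image of ∂_{k+1}):

  H_1: rank ker ∂_1 − rank ∂_2 = (27 − 8) − 18 = 1, and ∂_2 has invariant factor 2 > 1, so H_1 = Z ⊕ Z_2.

H_1 = Z ⊕ Z_2.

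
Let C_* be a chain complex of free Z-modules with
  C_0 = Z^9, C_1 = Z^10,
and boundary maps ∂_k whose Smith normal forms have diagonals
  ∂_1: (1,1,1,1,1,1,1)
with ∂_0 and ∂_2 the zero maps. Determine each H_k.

H_0: b_0 = 9 − 0 − 7 = 2; torsion from ∂_1 factors > 1: none. So H_0 ≅ Z^2.
H_1: b_1 = 10 − 7 − 0 = 3; torsion from ∂_2 factors > 1: none. So H_1 ≅ Z^3.

H_0 ≅ Z^2,  H_1 ≅ Z^3.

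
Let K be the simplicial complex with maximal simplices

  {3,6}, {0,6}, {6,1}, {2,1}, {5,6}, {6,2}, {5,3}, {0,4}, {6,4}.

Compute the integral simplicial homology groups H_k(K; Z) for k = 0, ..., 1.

H_0 ≅ Z,  H_1 ≅ Z^3.

Take the total order 0 < 1 < 2 < 3 < 4 < 5 < 6 on the vertex set. Then K (dimension 1) consists of the simplices:

  0-simplices (7): [0], [1], [2], [3], [4], [5], [6]
  1-simplices (9): [0,4], [0,6], [1,2], [1,6], [2,6], [3,5], [3,6], [4,6], [5,6]

so the chain groups are C_0 ≅ Z^7, C_1 ≅ Z^9.

Boundary ∂_1: C_1 → C_0 is given by ∂[p,q] = [q] − [p].
The resulting 7×9 matrix has rank 6, and its Smith normal form has invariant factors (1,1,1,1,1,1).

From H_k ≅ ker(∂_k) / im(∂_{k+1}) we obtain:

  H_0: rank C_0 − rank ∂_1 = 7 − 6 = 1, and the invariant factors of ∂_1 are all 1, so H_0 = Z.
  H_1: rank ker ∂_1 − rank ∂_2 = (9 − 6) − 0 = 3, and there is no ∂_2, so H_1 = Z^3.

As a check, the Euler characteristic is 7 − 9 = -2, which agrees with 1 − 3 = -2.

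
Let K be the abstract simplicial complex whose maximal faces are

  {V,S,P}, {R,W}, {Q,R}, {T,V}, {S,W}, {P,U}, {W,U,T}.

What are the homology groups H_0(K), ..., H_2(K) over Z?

Order the vertices as P < Q < R < S < T < U < V < W. Listing each simplex with vertices in this order, K has dimension 2 with simplices:

  0-simplices (8): P, Q, R, S, T, U, V, W
  1-simplices (11): PS, PU, PV, QR, RW, SV, SW, TU, TV, TW, UW
  2-simplices (2): PSV, TUW

so the chain groups are C_0 ≅ Z^8, C_1 ≅ Z^11, C_2 ≅ Z^2.

Boundary ∂_1: C_1 → C_0 maps an edge to its endpoints' difference, ∂[p,q] = q − p.
The 8×11 boundary matrix has rank 7 and Smith normal form diag(1,1,1,1,1,1,1).

The boundary map ∂_2: C_2 → C_1 sends each 2-simplex [p,q,r] to [q,r] − [p,r] + [p,q]. For instance
  ∂PSV = SV − PV + PS,
  ∂TUW = UW − TW + TU.
The resulting 11×2 matrix has rank 2, and its Smith normal form has invariant factors (1,1).

Computing H_k = (kernel of ∂_k) / (image of ∂_{k+1}):

  H_0: rank C_0 − rank ∂_1 = 8 − 7 = 1, and the invariant factors of ∂_1 are all 1, so H_0 ≅ Z.
  H_1: rank ker ∂_1 − rank ∂_2 = (11 − 7) − 2 = 2, and the invariant factors of ∂_2 are all 1, so H_1 ≅ Z^2.
  H_2: rank ker ∂_2 − rank ∂_3 = (2 − 2) − 0 = 0, and there is no ∂_3, so H_2 ≅ 0.

As a check, the Euler characteristic is 8 − 11 + 2 = -1, which agrees with 1 − 2 + 0 = -1.

H_0 = Z,  H_1 = Z^2,  H_2 = 0.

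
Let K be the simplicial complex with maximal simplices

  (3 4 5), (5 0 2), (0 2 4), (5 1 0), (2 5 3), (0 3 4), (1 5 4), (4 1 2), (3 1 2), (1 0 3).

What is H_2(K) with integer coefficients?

Order the vertices as 0 < 1 < 2 < 3 < 4 < 5. Listing each simplex with vertices in this order, K has dimension 2 with simplices:

  0-simplices (6): [0], [1], [2], [3], [4], [5]
  1-simplices (15): [0,1], [0,2], [0,3], [0,4], [0,5], [1,2], [1,3], [1,4], [1,5], [2,3], [2,4], [2,5], [3,4], [3,5], [4,5]
  2-simplices (10): [0,1,3], [0,1,5], [0,2,4], [0,2,5], [0,3,4], [1,2,3], [1,2,4], [1,4,5], [2,3,5], [3,4,5]

Hence C_0 ≅ Z^6, C_1 ≅ Z^15, C_2 ≅ Z^10.

Boundary ∂_1: C_1 → C_0 maps an edge to its endpoints' difference, ∂[p,q] = q − p. For instance
  ∂[3,5] = [5] − [3].
The resulting 6×15 matrix has rank 5, and its Smith normal form has invariant factors (1,1,1,1,1).

∂_2: C_2 → C_1 maps a triangle to the signed sum of its edges. For instance
  ∂[0,1,5] = [1,5] − [0,5] + [0,1],
  ∂[1,2,4] = [2,4] − [1,4] + [1,2].
The resulting 15×10 matrix has rank 10, and its Smith normal form has invariant factors (1,1,1,1,1,1,1,1,1,2).

Computing H_k = (kernel of ∂_k) / (image of ∂_{k+1}):

  H_2: rank ker ∂_2 − rank ∂_3 = (10 − 10) − 0 = 0, and there is no ∂_3, so H_2 = 0.

H_2 ≅ 0.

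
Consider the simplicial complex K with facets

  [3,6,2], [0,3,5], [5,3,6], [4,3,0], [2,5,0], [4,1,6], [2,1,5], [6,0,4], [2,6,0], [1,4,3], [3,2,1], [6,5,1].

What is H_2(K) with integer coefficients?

H_2 ≅ 0.

Order the vertices as 0 < 1 < 2 < 3 < 4 < 5 < 6. Listing each simplex with vertices in this order, K has dimension 2 with simplices:

  0-simplices (7): [0], [1], [2], [3], [4], [5], [6]
  1-simplices (18): [0,2], [0,3], [0,4], [0,5], [0,6], [1,2], [1,3], [1,4], [1,5], [1,6], [2,3], [2,5], [2,6], [3,4], [3,5], [3,6], [4,6], [5,6]
  2-simplices (12): [0,2,5], [0,2,6], [0,3,4], [0,3,5], [0,4,6], [1,2,3], [1,2,5], [1,3,4], [1,4,6], [1,5,6], [2,3,6], [3,5,6]

giving chain groups C_0 ≅ Z^7, C_1 ≅ Z^18, C_2 ≅ Z^12.

Boundary ∂_1: C_1 → C_0 sends each edge [p,q] (with p < q) to q − p. For instance
  ∂[5,6] = [6] − [5].
The resulting 7×18 matrix has rank 6, and its Smith normal form has invariant factors (1,1,1,1,1,1).

∂_2: C_2 → C_1 maps a triangle to the signed sum of its edges. For instance
  ∂[2,3,6] = [3,6] − [2,6] + [2,3],
  ∂[1,5,6] = [5,6] − [1,6] + [1,5].
This gives a 18×12 integer matrix of rank 12; reducing to Smith normal form yields diagonal entries (1,1,1,1,1,1,1,1,1,1,1,2).

Reading off H_k = ker ∂_k / im ∂_{k+1}:

  H_2: rank ker ∂_2 − rank ∂_3 = (12 − 12) − 0 = 0, and there is no ∂_3, so H_2 = 0.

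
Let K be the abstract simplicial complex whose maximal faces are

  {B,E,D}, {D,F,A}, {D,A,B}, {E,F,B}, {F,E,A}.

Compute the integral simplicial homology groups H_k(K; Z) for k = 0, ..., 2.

H_0 ≅ Z,  H_1 ≅ Z,  H_2 = 0.

Take the total order A < B < D < E < F on the vertex set. Then K (dimension 2) consists of the simplices:

  0-simplices (5): A, B, D, E, F
  1-simplices (10): AB, AD, AE, AF, BD, BE, BF, DE, DF, EF
  2-simplices (5): ABD, ADF, AEF, BDE, BEF

giving chain groups C_0 ≅ Z^5, C_1 ≅ Z^10, C_2 ≅ Z^5.

Boundary ∂_1: C_1 → C_0 maps an edge to its endpoints' difference, ∂[p,q] = q − p. For instance
  ∂EF = F − E.
The 5×10 boundary matrix has rank 4 and Smith normal form diag(1,1,1,1).

Boundary ∂_2: C_2 → C_1 maps a triangle to the signed sum of its edges. For instance
  ∂BEF = EF − BF + BE,
  ∂BDE = DE − BE + BD.
The resulting 10×5 matrix has rank 5, and its Smith normal form has invariant factors (1,1,1,1,1).

Computing H_k = (kernel of ∂_k) / (image of ∂_{k+1}):

  H_0: rank C_0 − rank ∂_1 = 5 − 4 = 1, and the invariant factors of ∂_1 are all 1, so H_0 = Z.
  H_1: rank ker ∂_1 − rank ∂_2 = (10 − 4) − 5 = 1, and the invariant factors of ∂_2 are all 1, so H_1 = Z.
  H_2: rank ker ∂_2 − rank ∂_3 = (5 − 5) − 0 = 0, and there is no ∂_3, so H_2 = 0.

As a check, the Euler characteristic is 5 − 10 + 5 = 0, which agrees with 1 − 1 + 0 = 0.
(K is a triangulation of the Möbius band.)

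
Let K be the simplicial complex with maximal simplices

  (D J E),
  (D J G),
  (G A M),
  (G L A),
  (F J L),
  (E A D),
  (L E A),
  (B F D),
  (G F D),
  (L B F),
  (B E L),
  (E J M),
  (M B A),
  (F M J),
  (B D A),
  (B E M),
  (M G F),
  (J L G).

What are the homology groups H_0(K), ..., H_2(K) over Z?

H_0 = Z,  H_1 = Z ⊕ Z/2Z,  H_2 = 0.

Fix the vertex order A < B < D < E < F < G < J < L < M and write every simplex with vertices in increasing order. Then dim K = 2 and the simplices of K are:

  0-simplices (9): A, B, D, E, F, G, J, L, M
  1-simplices (27): AB, AD, AE, AG, AL, AM, BD, BE, BF, BL, BM, DE, DF, DG, DJ, EJ, EL, EM, FG, FJ, FL, FM, GJ, GL, GM, JL, JM
  2-simplices (18): ABD, ABM, ADE, AEL, AGL, AGM, BDF, BEL, BEM, BFL, DEJ, DFG, DGJ, EJM, FGM, FJL, FJM, GJL

so the chain groups are C_0 ≅ Z^9, C_1 ≅ Z^27, C_2 ≅ Z^18.

Boundary ∂_1: C_1 → C_0 sends each edge [p,q] (with p < q) to q − p. For instance
  ∂BF = F − B.
The resulting 9×27 matrix has rank 8, and its Smith normal form has invariant factors (1,1,1,1,1,1,1,1).

The boundary map ∂_2: C_2 → C_1 sends each 2-simplex [p,q,r] to [q,r] − [p,r] + [p,q]. For instance
  ∂AEL = EL − AL + AE,
  ∂DEJ = EJ − DJ + DE.
The 27×18 boundary matrix has rank 18 and Smith normal form diag(1,1,1,1,1,1,1,1,1,1,1,1,1,1,1,1,1,2).

Computing H_k = (kernel of ∂_k) / (image of ∂_{k+1}):

  H_0: rank C_0 − rank ∂_1 = 9 − 8 = 1, and the invariant factors of ∂_1 are all 1, so H_0 ≅ Z.
  H_1: rank ker ∂_1 − rank ∂_2 = (27 − 8) − 18 = 1, and ∂_2 has invariant factor 2 > 1, so H_1 ≅ Z ⊕ Z/2Z.
  H_2: rank ker ∂_2 − rank ∂_3 = (18 − 18) − 0 = 0, and there is no ∂_3, so H_2 ≅ 0.

As a check, the Euler characteristic is 9 − 27 + 18 = 0, which agrees with 1 − 1 + 0 = 0.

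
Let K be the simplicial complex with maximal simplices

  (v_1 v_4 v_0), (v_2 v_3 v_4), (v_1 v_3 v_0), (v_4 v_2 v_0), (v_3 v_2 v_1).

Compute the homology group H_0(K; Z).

Fix the vertex order v_0 < v_1 < v_2 < v_3 < v_4 and write every simplex with vertices in increasing order. Then dim K = 2 and the simplices of K are:

  0-simplices (5): [v_0], [v_1], [v_2], [v_3], [v_4]
  1-simplices (10): [v_0,v_1], [v_0,v_2], [v_0,v_3], [v_0,v_4], [v_1,v_2], [v_1,v_3], [v_1,v_4], [v_2,v_3], [v_2,v_4], [v_3,v_4]
  2-simplices (5): [v_0,v_1,v_3], [v_0,v_1,v_4], [v_0,v_2,v_4], [v_1,v_2,v_3], [v_2,v_3,v_4]

giving chain groups C_0 ≅ Z^5, C_1 ≅ Z^10, C_2 ≅ Z^5.

The boundary map ∂_1: C_1 → C_0 sends each edge [p,q] (with p < q) to q − p. For instance
  ∂[v_1,v_2] = [v_2] − [v_1].
The 5×10 boundary matrix has rank 4 and Smith normal form diag(1,1,1,1).

Boundary ∂_2: C_2 → C_1 maps a triangle to the signed sum of its edges. For instance
  ∂[v_1,v_2,v_3] = [v_2,v_3] − [v_1,v_3] + [v_1,v_2],
  ∂[v_0,v_1,v_3] = [v_1,v_3] − [v_0,v_3] + [v_0,v_1].
The 10×5 boundary matrix has rank 5 and Smith normal form diag(1,1,1,1,1).

Reading off H_k = ker ∂_k / im ∂_{k+1}:

  H_0: rank C_0 − rank ∂_1 = 5 − 4 = 1, and the invariant factors of ∂_1 are all 1, so H_0 ≅ Z.

(K is a triangulation of the Möbius band.)

H_0 ≅ Z.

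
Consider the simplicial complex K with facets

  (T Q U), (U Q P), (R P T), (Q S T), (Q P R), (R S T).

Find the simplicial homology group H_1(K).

H_1 ≅ Z.

Take the total order P < Q < R < S < T < U on the vertex set. Then K (dimension 2) consists of the simplices:

  0-simplices (6): P, Q, R, S, T, U
  1-simplices (12): PQ, PR, PT, PU, QR, QS, QT, QU, RS, RT, ST, TU
  2-simplices (6): PQR, PQU, PRT, QST, QTU, RST

Hence C_0 ≅ Z^6, C_1 ≅ Z^12, C_2 ≅ Z^6.

Boundary ∂_1: C_1 → C_0 sends each edge [p,q] (with p < q) to q − p. For instance
  ∂ST = T − S.
The resulting 6×12 matrix has rank 5, and its Smith normal form has invariant factors (1,1,1,1,1).

The boundary map ∂_2: C_2 → C_1 sends each 2-simplex [p,q,r] to [q,r] − [p,r] + [p,q]. For instance
  ∂QST = ST − QT + QS,
  ∂PQR = QR − PR + PQ.
The resulting 12×6 matrix has rank 6, and its Smith normal form has invariant factors (1,1,1,1,1,1).

Reading off H_k = ker ∂_k / im ∂_{k+1}:

  H_1: rank ker ∂_1 − rank ∂_2 = (12 − 5) − 6 = 1, and the invariant factors of ∂_2 are all 1, so H_1 = Z.

(K is a triangulation of the cylinder S^1 x I.)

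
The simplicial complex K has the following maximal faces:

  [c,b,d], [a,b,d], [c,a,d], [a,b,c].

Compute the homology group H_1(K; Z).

K has 4 vertices, 6 edges, 4 triangles.
rank ∂_1 = 3, rank ∂_2 = 3 ⇒ b_1 = 6 − 3 − 3 = 0; all invariant factors of ∂_2 are 1 so no torsion. So H_1 ≅ 0.

H_1 = 0.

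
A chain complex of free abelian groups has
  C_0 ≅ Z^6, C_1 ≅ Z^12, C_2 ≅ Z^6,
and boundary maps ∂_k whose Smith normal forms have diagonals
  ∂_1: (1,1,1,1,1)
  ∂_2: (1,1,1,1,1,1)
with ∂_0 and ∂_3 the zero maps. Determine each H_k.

H_0 = Z,  H_1 = Z,  H_2 = 0.

H_0: b_0 = 6 − 0 − 5 = 1; torsion from ∂_1 factors > 1: none. So H_0 = Z.
H_1: b_1 = 12 − 5 − 6 = 1; torsion from ∂_2 factors > 1: none. So H_1 = Z.
H_2: b_2 = 6 − 6 − 0 = 0; torsion from ∂_3 factors > 1: none. So H_2 = 0.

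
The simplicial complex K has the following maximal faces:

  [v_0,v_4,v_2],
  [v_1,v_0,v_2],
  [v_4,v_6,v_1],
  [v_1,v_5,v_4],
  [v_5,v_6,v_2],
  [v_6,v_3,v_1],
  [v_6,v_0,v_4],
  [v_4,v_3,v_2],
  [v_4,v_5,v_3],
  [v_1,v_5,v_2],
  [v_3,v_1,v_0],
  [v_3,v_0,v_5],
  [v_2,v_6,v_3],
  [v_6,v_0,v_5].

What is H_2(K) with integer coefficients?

H_2 = Z.

Order the vertices as v_0 < v_1 < v_2 < v_3 < v_4 < v_5 < v_6. Listing each simplex with vertices in this order, K has dimension 2 with simplices:

  0-simplices (7): [v_0], [v_1], [v_2], [v_3], [v_4], [v_5], [v_6]
  1-simplices (21): (21 of them)
  2-simplices (14): (14 of them)

Hence C_0 ≅ Z^7, C_1 ≅ Z^21, C_2 ≅ Z^14.

∂_1: C_1 → C_0 is given by ∂[p,q] = [q] − [p]. For instance
  ∂[v_3,v_5] = [v_5] − [v_3].
This gives a 7×21 integer matrix of rank 6; reducing to Smith normal form yields diagonal entries (1,1,1,1,1,1).

∂_2: C_2 → C_1 maps a triangle to the signed sum of its edges. For instance
  ∂[v_0,v_5,v_6] = [v_5,v_6] − [v_0,v_6] + [v_0,v_5],
  ∂[v_0,v_2,v_4] = [v_2,v_4] − [v_0,v_4] + [v_0,v_2].
This gives a 21×14 integer matrix of rank 13; reducing to Smith normal form yields diagonal entries (1,1,1,1,1,1,1,1,1,1,1,1,1).

Now H_k = ker ∂_k / im ∂_{k+1}, so:

  H_2: rank ker ∂_2 − rank ∂_3 = (14 − 13) − 0 = 1, and there is no ∂_3, so H_2 ≅ Z.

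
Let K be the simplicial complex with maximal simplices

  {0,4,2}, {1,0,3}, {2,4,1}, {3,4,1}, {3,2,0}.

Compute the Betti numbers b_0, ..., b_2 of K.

Take the total order 0 < 1 < 2 < 3 < 4 on the vertex set. Then K (dimension 2) consists of the simplices:

  0-simplices (5): [0], [1], [2], [3], [4]
  1-simplices (10): [0,1], [0,2], [0,3], [0,4], [1,2], [1,3], [1,4], [2,3], [2,4], [3,4]
  2-simplices (5): [0,1,3], [0,2,3], [0,2,4], [1,2,4], [1,3,4]

Hence C_0 ≅ Z^5, C_1 ≅ Z^10, C_2 ≅ Z^5.

∂_1: C_1 → C_0 maps an edge to its endpoints' difference, ∂[p,q] = q − p. For instance
  ∂[0,2] = [2] − [0].
The 5×10 boundary matrix has rank 4 and Smith normal form diag(1,1,1,1).

Boundary ∂_2: C_2 → C_1 sends each 2-simplex [p,q,r] to [q,r] − [p,r] + [p,q]. For instance
  ∂[0,1,3] = [1,3] − [0,3] + [0,1],
  ∂[0,2,3] = [2,3] − [0,3] + [0,2].
This gives a 10×5 integer matrix of rank 5; reducing to Smith normal form yields diagonal entries (1,1,1,1,1).

Computing H_k = (kernel of ∂_k) / (image of ∂_{k+1}):

  H_0: rank C_0 − rank ∂_1 = 5 − 4 = 1, and the invariant factors of ∂_1 are all 1, so H_0 = Z.
  H_1: rank ker ∂_1 − rank ∂_2 = (10 − 4) − 5 = 1, and the invariant factors of ∂_2 are all 1, so H_1 = Z.
  H_2: rank ker ∂_2 − rank ∂_3 = (5 − 5) − 0 = 0, and there is no ∂_3, so H_2 = 0.

Hence the Betti numbers are b_0 = 1, b_1 = 1, b_2 = 0.

b_0 = 1, b_1 = 1, b_2 = 0.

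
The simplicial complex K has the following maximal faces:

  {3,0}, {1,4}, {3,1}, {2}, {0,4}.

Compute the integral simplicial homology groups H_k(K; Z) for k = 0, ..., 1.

H_0 ≅ Z^2,  H_1 ≅ Z.

Take the total order 0 < 1 < 2 < 3 < 4 on the vertex set. Then K (dimension 1) consists of the simplices:

  0-simplices (5): [0], [1], [2], [3], [4]
  1-simplices (4): [0,3], [0,4], [1,3], [1,4]

Hence C_0 ≅ Z^5, C_1 ≅ Z^4.

Boundary ∂_1: C_1 → C_0 sends each edge [p,q] (with p < q) to q − p. For instance
  ∂[1,4] = [4] − [1].
The resulting 5×4 matrix has rank 3, and its Smith normal form has invariant factors (1,1,1).

Now H_k = ker ∂_k / im ∂_{k+1}, so:

  H_0: rank C_0 − rank ∂_1 = 5 − 3 = 2, and the invariant factors of ∂_1 are all 1, so H_0 = Z^2.
  H_1: rank ker ∂_1 − rank ∂_2 = (4 − 3) − 0 = 1, and there is no ∂_2, so H_1 = Z.

As a check, the Euler characteristic is 5 − 4 = 1, which agrees with 2 − 1 = 1.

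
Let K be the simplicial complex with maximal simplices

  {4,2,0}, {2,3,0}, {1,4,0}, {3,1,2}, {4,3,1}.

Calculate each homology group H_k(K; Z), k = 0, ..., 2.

Take the total order 0 < 1 < 2 < 3 < 4 on the vertex set. Then K (dimension 2) consists of the simplices:

  0-simplices (5): [0], [1], [2], [3], [4]
  1-simplices (10): [0,1], [0,2], [0,3], [0,4], [1,2], [1,3], [1,4], [2,3], [2,4], [3,4]
  2-simplices (5): [0,1,4], [0,2,3], [0,2,4], [1,2,3], [1,3,4]

Hence C_0 ≅ Z^5, C_1 ≅ Z^10, C_2 ≅ Z^5.

∂_1: C_1 → C_0 maps an edge to its endpoints' difference, ∂[p,q] = q − p.
The 5×10 boundary matrix has rank 4 and Smith normal form diag(1,1,1,1).

Boundary ∂_2: C_2 → C_1 maps a triangle to the signed sum of its edges. For instance
  ∂[1,2,3] = [2,3] − [1,3] + [1,2],
  ∂[0,1,4] = [1,4] − [0,4] + [0,1].
The 10×5 boundary matrix has rank 5 and Smith normal form diag(1,1,1,1,1).

Computing H_k = (kernel of ∂_k) / (image of ∂_{k+1}):

  H_0: rank C_0 − rank ∂_1 = 5 − 4 = 1, and the invariant factors of ∂_1 are all 1, so H_0 = Z.
  H_1: rank ker ∂_1 − rank ∂_2 = (10 − 4) − 5 = 1, and the invariant factors of ∂_2 are all 1, so H_1 = Z.
  H_2: rank ker ∂_2 − rank ∂_3 = (5 − 5) − 0 = 0, and there is no ∂_3, so H_2 = 0.

H_0 = Z,  H_1 = Z,  H_2 = 0.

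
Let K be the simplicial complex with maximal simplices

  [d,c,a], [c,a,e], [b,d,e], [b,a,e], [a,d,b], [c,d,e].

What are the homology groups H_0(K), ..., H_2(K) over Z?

H_0 = Z,  H_1 = 0,  H_2 = Z.

Order the vertices as a < b < c < d < e. Listing each simplex with vertices in this order, K has dimension 2 with simplices:

  0-simplices (5): a, b, c, d, e
  1-simplices (9): ab, ac, ad, ae, bd, be, cd, ce, de
  2-simplices (6): abd, abe, acd, ace, bde, cde

so the chain groups are C_0 ≅ Z^5, C_1 ≅ Z^9, C_2 ≅ Z^6.

The boundary map ∂_1: C_1 → C_0 is given by ∂[p,q] = [q] − [p].
This gives a 5×9 integer matrix of rank 4; reducing to Smith normal form yields diagonal entries (1,1,1,1).

∂_2: C_2 → C_1 maps a triangle to the signed sum of its edges. For instance
  ∂abe = be − ae + ab,
  ∂ace = ce − ae + ac.
This gives a 9×6 integer matrix of rank 5; reducing to Smith normal form yields diagonal entries (1,1,1,1,1).

Reading off H_k = ker ∂_k / im ∂_{k+1}:

  H_0: rank C_0 − rank ∂_1 = 5 − 4 = 1, and the invariant factors of ∂_1 are all 1, so H_0 ≅ Z.
  H_1: rank ker ∂_1 − rank ∂_2 = (9 − 4) − 5 = 0, and the invariant factors of ∂_2 are all 1, so H_1 ≅ 0.
  H_2: rank ker ∂_2 − rank ∂_3 = (6 − 5) − 0 = 1, and there is no ∂_3, so H_2 ≅ Z.

As a check, the Euler characteristic is 5 − 9 + 6 = 2, which agrees with 1 − 0 + 1 = 2.
(K is a triangulation of the 2-sphere S^2.)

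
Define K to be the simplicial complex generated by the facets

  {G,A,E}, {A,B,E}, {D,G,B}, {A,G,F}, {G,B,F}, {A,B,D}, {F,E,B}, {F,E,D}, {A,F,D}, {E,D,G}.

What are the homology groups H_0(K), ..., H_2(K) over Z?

K has 6 vertices, 15 edges, 10 triangles.
rank ∂_0 = 0, rank ∂_1 = 5 ⇒ b_0 = 6 − 0 − 5 = 1; all invariant factors of ∂_1 are 1 so no torsion. So H_0 = Z.
rank ∂_1 = 5, rank ∂_2 = 10 ⇒ b_1 = 15 − 5 − 10 = 0; ∂_2 has invariant factor(s) [2] giving torsion. So H_1 = Z/2.
rank ∂_2 = 10, rank ∂_3 = 0 ⇒ b_2 = 10 − 10 − 0 = 0. So H_2 = 0.

H_0 ≅ Z,  H_1 ≅ Z/2,  H_2 = 0.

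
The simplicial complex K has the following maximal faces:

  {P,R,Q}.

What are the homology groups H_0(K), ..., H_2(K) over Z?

H_0 = Z,  H_1 = 0,  H_2 = 0.

Take the total order P < Q < R on the vertex set. Then K (dimension 2) consists of the simplices:

  0-simplices (3): P, Q, R
  1-simplices (3): PQ, PR, QR
  2-simplices (1): PQR

giving chain groups C_0 ≅ Z^3, C_1 ≅ Z^3, C_2 ≅ Z^1.

Boundary ∂_1: C_1 → C_0 sends each edge [p,q] (with p < q) to q − p. For instance
  ∂PQ = Q − P.
As a 3×3 matrix over Z this has rank 2, with invariant factors (1,1).

Boundary ∂_2: C_2 → C_1 maps a triangle to the signed sum of its edges. For instance
  ∂PQR = QR − PR + PQ.
As a 3×1 matrix over Z this has rank 1, with invariant factors (1).

Now H_k = ker ∂_k / im ∂_{k+1}, so:

  H_0: rank C_0 − rank ∂_1 = 3 − 2 = 1, and the invariant factors of ∂_1 are all 1, so H_0 = Z.
  H_1: rank ker ∂_1 − rank ∂_2 = (3 − 2) − 1 = 0, and the invariant factors of ∂_2 are all 1, so H_1 = 0.
  H_2: rank ker ∂_2 − rank ∂_3 = (1 − 1) − 0 = 0, and there is no ∂_3, so H_2 = 0.

(K is a triangulation of the 2-simplex.)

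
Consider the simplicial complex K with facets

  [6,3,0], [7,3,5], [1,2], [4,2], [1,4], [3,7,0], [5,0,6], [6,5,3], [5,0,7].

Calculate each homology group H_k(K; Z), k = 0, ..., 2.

Order the vertices as 0 < 1 < 2 < 3 < 4 < 5 < 6 < 7. Listing each simplex with vertices in this order, K has dimension 2 with simplices:

  0-simplices (8): [0], [1], [2], [3], [4], [5], [6], [7]
  1-simplices (12): [0,3], [0,5], [0,6], [0,7], [1,2], [1,4], [2,4], [3,5], [3,6], [3,7], [5,6], [5,7]
  2-simplices (6): [0,3,6], [0,3,7], [0,5,6], [0,5,7], [3,5,6], [3,5,7]

Hence C_0 ≅ Z^8, C_1 ≅ Z^12, C_2 ≅ Z^6.

∂_1: C_1 → C_0 maps an edge to its endpoints' difference, ∂[p,q] = q − p.
The 8×12 boundary matrix has rank 6 and Smith normal form diag(1,1,1,1,1,1).

Boundary ∂_2: C_2 → C_1 acts by ∂[p,q,r] = [q,r] − [p,r] + [p,q]. For instance
  ∂[3,5,7] = [5,7] − [3,7] + [3,5],
  ∂[3,5,6] = [5,6] − [3,6] + [3,5].
The 12×6 boundary matrix has rank 5 and Smith normal form diag(1,1,1,1,1).

Now H_k = ker ∂_k / im ∂_{k+1}, so:

  H_0: rank C_0 − rank ∂_1 = 8 − 6 = 2, and the invariant factors of ∂_1 are all 1, so H_0 ≅ Z^2.
  H_1: rank ker ∂_1 − rank ∂_2 = (12 − 6) − 5 = 1, and the invariant factors of ∂_2 are all 1, so H_1 ≅ Z.
  H_2: rank ker ∂_2 − rank ∂_3 = (6 − 5) − 0 = 1, and there is no ∂_3, so H_2 ≅ Z.

As a check, the Euler characteristic is 8 − 12 + 6 = 2, which agrees with 2 − 1 + 1 = 2.

H_0 ≅ Z^2,  H_1 ≅ Z,  H_2 ≅ Z.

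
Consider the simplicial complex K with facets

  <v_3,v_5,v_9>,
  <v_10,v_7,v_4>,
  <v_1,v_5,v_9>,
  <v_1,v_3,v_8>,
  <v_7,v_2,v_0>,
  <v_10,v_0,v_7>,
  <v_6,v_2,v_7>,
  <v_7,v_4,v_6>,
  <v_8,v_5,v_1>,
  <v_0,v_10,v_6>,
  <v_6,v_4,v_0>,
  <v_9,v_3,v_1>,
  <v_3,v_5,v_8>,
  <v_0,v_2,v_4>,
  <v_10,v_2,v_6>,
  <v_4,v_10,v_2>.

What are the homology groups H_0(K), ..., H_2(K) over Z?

H_0 = Z^2,  H_1 = Z_2,  H_2 = Z.

Take the total order v_0 < v_1 < v_2 < v_3 < v_4 < v_5 < v_6 < v_7 < v_8 < v_9 < v_10 on the vertex set. Then K (dimension 2) consists of the simplices:

  0-simplices (11): [v_0], [v_1], [v_2], [v_3], [v_4], [v_5], [v_6], [v_7], [v_8], [v_9], [v_10]
  1-simplices (24): (24 of them)
  2-simplices (16): (16 of them)

giving chain groups C_0 ≅ Z^11, C_1 ≅ Z^24, C_2 ≅ Z^16.

Boundary ∂_1: C_1 → C_0 sends each edge [p,q] (with p < q) to q − p. For instance
  ∂[v_6,v_10] = [v_10] − [v_6].
As a 11×24 matrix over Z this has rank 9, with invariant factors (1,1,1,1,1,1,1,1,1).

Boundary ∂_2: C_2 → C_1 sends each 2-simplex [p,q,r] to [q,r] − [p,r] + [p,q]. For instance
  ∂[v_4,v_7,v_10] = [v_7,v_10] − [v_4,v_10] + [v_4,v_7],
  ∂[v_0,v_6,v_10] = [v_6,v_10] − [v_0,v_10] + [v_0,v_6].
The resulting 24×16 matrix has rank 15, and its Smith normal form has invariant factors (1,1,1,1,1,1,1,1,1,1,1,1,1,1,2).

From H_k ≅ ker(∂_k) / im(∂_{k+1}) we obtain:

  H_0: rank C_0 − rank ∂_1 = 11 − 9 = 2, and the invariant factors of ∂_1 are all 1, so H_0 ≅ Z^2.
  H_1: rank ker ∂_1 − rank ∂_2 = (24 − 9) − 15 = 0, and ∂_2 has invariant factor 2 > 1, so H_1 ≅ Z_2.
  H_2: rank ker ∂_2 − rank ∂_3 = (16 − 15) − 0 = 1, and there is no ∂_3, so H_2 ≅ Z.

(K is a triangulation of the disjoint union of the real projective plane RP^2 and the 2-sphere S^2.)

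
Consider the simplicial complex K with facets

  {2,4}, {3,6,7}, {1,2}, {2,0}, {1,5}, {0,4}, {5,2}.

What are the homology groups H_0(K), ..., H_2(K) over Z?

We work with the vertex ordering 0 < 1 < 2 < 3 < 4 < 5 < 6 < 7. The simplices of K, each written with vertices in increasing order, are:

  0-simplices (8): [0], [1], [2], [3], [4], [5], [6], [7]
  1-simplices (9): [0,2], [0,4], [1,2], [1,5], [2,4], [2,5], [3,6], [3,7], [6,7]
  2-simplices (1): [3,6,7]

Hence C_0 ≅ Z^8, C_1 ≅ Z^9, C_2 ≅ Z^1.

∂_1: C_1 → C_0 sends each edge [p,q] (with p < q) to q − p. For instance
  ∂[0,4] = [4] − [0].
The resulting 8×9 matrix has rank 6, and its Smith normal form has invariant factors (1,1,1,1,1,1).

Boundary ∂_2: C_2 → C_1 sends each 2-simplex [p,q,r] to [q,r] − [p,r] + [p,q]. For instance
  ∂[3,6,7] = [6,7] − [3,7] + [3,6].
As a 9×1 matrix over Z this has rank 1, with invariant factors (1).

Computing H_k = (kernel of ∂_k) / (image of ∂_{k+1}):

  H_0: rank C_0 − rank ∂_1 = 8 − 6 = 2, and the invariant factors of ∂_1 are all 1, so H_0 ≅ Z^2.
  H_1: rank ker ∂_1 − rank ∂_2 = (9 − 6) − 1 = 2, and the invariant factors of ∂_2 are all 1, so H_1 ≅ Z^2.
  H_2: rank ker ∂_2 − rank ∂_3 = (1 − 1) − 0 = 0, and there is no ∂_3, so H_2 ≅ 0.

H_0 ≅ Z^2,  H_1 ≅ Z^2,  H_2 = 0.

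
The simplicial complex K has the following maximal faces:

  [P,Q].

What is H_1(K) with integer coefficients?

H_1 ≅ 0.

Order the vertices as P < Q. Listing each simplex with vertices in this order, K has dimension 1 with simplices:

  0-simplices (2): P, Q
  1-simplices (1): PQ

Hence C_0 ≅ Z^2, C_1 ≅ Z^1.

The boundary map ∂_1: C_1 → C_0 is given by ∂[p,q] = [q] − [p]. For instance
  ∂PQ = Q − P.
This gives a 2×1 integer matrix of rank 1; reducing to Smith normal form yields diagonal entries (1).

From H_k ≅ ker(∂_k) / im(∂_{k+1}) we obtain:

  H_1: rank ker ∂_1 − rank ∂_2 = (1 − 1) − 0 = 0, and there is no ∂_2, so H_1 = 0.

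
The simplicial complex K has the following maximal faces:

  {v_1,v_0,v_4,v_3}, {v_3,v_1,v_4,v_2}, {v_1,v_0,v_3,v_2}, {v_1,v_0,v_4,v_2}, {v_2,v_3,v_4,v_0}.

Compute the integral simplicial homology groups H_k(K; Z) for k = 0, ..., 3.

Take the total order v_0 < v_1 < v_2 < v_3 < v_4 on the vertex set. Then K (dimension 3) consists of the simplices:

  0-simplices (5): [v_0], [v_1], [v_2], [v_3], [v_4]
  1-simplices (10): [v_0,v_1], [v_0,v_2], [v_0,v_3], [v_0,v_4], [v_1,v_2], [v_1,v_3], [v_1,v_4], [v_2,v_3], [v_2,v_4], [v_3,v_4]
  2-simplices (10): [v_0,v_1,v_2], [v_0,v_1,v_3], [v_0,v_1,v_4], [v_0,v_2,v_3], [v_0,v_2,v_4], [v_0,v_3,v_4], [v_1,v_2,v_3], [v_1,v_2,v_4], [v_1,v_3,v_4], [v_2,v_3,v_4]
  3-simplices (5): [v_0,v_1,v_2,v_3], [v_0,v_1,v_2,v_4], [v_0,v_1,v_3,v_4], [v_0,v_2,v_3,v_4], [v_1,v_2,v_3,v_4]

so the chain groups are C_0 ≅ Z^5, C_1 ≅ Z^10, C_2 ≅ Z^10, C_3 ≅ Z^5.

The boundary map ∂_1: C_1 → C_0 maps an edge to its endpoints' difference, ∂[p,q] = q − p.
This gives a 5×10 integer matrix of rank 4; reducing to Smith normal form yields diagonal entries (1,1,1,1).

∂_2: C_2 → C_1 sends each 2-simplex [p,q,r] to [q,r] − [p,r] + [p,q]. For instance
  ∂[v_0,v_3,v_4] = [v_3,v_4] − [v_0,v_4] + [v_0,v_3],
  ∂[v_0,v_1,v_4] = [v_1,v_4] − [v_0,v_4] + [v_0,v_1].
The 10×10 boundary matrix has rank 6 and Smith normal form diag(1,1,1,1,1,1).

∂_3: C_3 → C_2 sends each 3-simplex σ to the alternating sum Σ_i (−1)^i (σ with its i-th vertex removed). For instance
  ∂[v_0,v_1,v_2,v_3] = [v_1,v_2,v_3] − [v_0,v_2,v_3] + [v_0,v_1,v_3] − [v_0,v_1,v_2],
  ∂[v_0,v_1,v_3,v_4] = [v_1,v_3,v_4] − [v_0,v_3,v_4] + [v_0,v_1,v_4] − [v_0,v_1,v_3].
As a 10×5 matrix over Z this has rank 4, with invariant factors (1,1,1,1).

Computing H_k = (kernel of ∂_k) / (image of ∂_{k+1}):

  H_0: rank C_0 − rank ∂_1 = 5 − 4 = 1, and the invariant factors of ∂_1 are all 1, so H_0 = Z.
  H_1: rank ker ∂_1 − rank ∂_2 = (10 − 4) − 6 = 0, and the invariant factors of ∂_2 are all 1, so H_1 = 0.
  H_2: rank ker ∂_2 − rank ∂_3 = (10 − 6) − 4 = 0, and the invariant factors of ∂_3 are all 1, so H_2 = 0.
  H_3: rank ker ∂_3 − rank ∂_4 = (5 − 4) − 0 = 1, and there is no ∂_4, so H_3 = Z.

H_0 = Z,  H_1 = 0,  H_2 = 0,  H_3 = Z.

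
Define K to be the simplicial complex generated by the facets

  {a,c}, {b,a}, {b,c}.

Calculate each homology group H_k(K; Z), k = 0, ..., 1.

H_0 ≅ Z,  H_1 ≅ Z.

Fix the vertex order a < b < c and write every simplex with vertices in increasing order. Then dim K = 1 and the simplices of K are:

  0-simplices (3): a, b, c
  1-simplices (3): ab, ac, bc

giving chain groups C_0 ≅ Z^3, C_1 ≅ Z^3.

∂_1: C_1 → C_0 sends each edge [p,q] (with p < q) to q − p.
As a 3×3 matrix over Z this has rank 2, with invariant factors (1,1).

From H_k ≅ ker(∂_k) / im(∂_{k+1}) we obtain:

  H_0: rank C_0 − rank ∂_1 = 3 − 2 = 1, and the invariant factors of ∂_1 are all 1, so H_0 = Z.
  H_1: rank ker ∂_1 − rank ∂_2 = (3 − 2) − 0 = 1, and there is no ∂_2, so H_1 = Z.

(K is a triangulation of the circle S^1.)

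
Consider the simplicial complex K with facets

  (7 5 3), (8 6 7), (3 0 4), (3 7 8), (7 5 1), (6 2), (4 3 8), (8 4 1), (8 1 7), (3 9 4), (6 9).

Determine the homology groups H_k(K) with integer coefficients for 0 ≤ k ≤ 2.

We work with the vertex ordering 0 < 1 < 2 < 3 < 4 < 5 < 6 < 7 < 8 < 9. The simplices of K, each written with vertices in increasing order, are:

  0-simplices (10): [0], [1], [2], [3], [4], [5], [6], [7], [8], [9]
  1-simplices (19): [0,3], [0,4], [1,4], [1,5], [1,7], [1,8], [2,6], [3,4], [3,5], [3,7], [3,8], [3,9], [4,8], [4,9], [5,7], [6,7], [6,8], [6,9], [7,8]
  2-simplices (9): [0,3,4], [1,4,8], [1,5,7], [1,7,8], [3,4,8], [3,4,9], [3,5,7], [3,7,8], [6,7,8]

so the chain groups are C_0 ≅ Z^10, C_1 ≅ Z^19, C_2 ≅ Z^9.

The boundary map ∂_1: C_1 → C_0 sends each edge [p,q] (with p < q) to q − p. For instance
  ∂[7,8] = [8] − [7].
The 10×19 boundary matrix has rank 9 and Smith normal form diag(1,1,1,1,1,1,1,1,1).

The boundary map ∂_2: C_2 → C_1 sends each 2-simplex [p,q,r] to [q,r] − [p,r] + [p,q]. For instance
  ∂[3,5,7] = [5,7] − [3,7] + [3,5],
  ∂[3,4,8] = [4,8] − [3,8] + [3,4].
The 19×9 boundary matrix has rank 9 and Smith normal form diag(1,1,1,1,1,1,1,1,1).

Reading off H_k = ker ∂_k / im ∂_{k+1}:

  H_0: rank C_0 − rank ∂_1 = 10 − 9 = 1, and the invariant factors of ∂_1 are all 1, so H_0 ≅ Z.
  H_1: rank ker ∂_1 − rank ∂_2 = (19 − 9) − 9 = 1, and the invariant factors of ∂_2 are all 1, so H_1 ≅ Z.
  H_2: rank ker ∂_2 − rank ∂_3 = (9 − 9) − 0 = 0, and there is no ∂_3, so H_2 ≅ 0.

H_0 = Z,  H_1 = Z,  H_2 = 0.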